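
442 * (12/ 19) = 5304/ 19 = 279.16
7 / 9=0.78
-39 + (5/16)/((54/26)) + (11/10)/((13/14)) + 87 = 1385329/28080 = 49.34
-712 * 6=-4272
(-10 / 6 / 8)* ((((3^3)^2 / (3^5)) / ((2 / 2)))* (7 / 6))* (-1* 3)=35 / 16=2.19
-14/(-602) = 1/43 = 0.02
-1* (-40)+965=1005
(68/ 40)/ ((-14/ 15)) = -51/ 28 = -1.82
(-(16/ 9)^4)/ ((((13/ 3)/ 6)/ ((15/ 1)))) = -655360/ 3159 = -207.46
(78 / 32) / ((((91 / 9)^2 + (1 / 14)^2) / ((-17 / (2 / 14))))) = -18420129 / 6492628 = -2.84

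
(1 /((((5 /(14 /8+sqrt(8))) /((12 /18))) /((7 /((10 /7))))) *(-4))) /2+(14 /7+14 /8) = 8657 /2400-49 *sqrt(2) /300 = 3.38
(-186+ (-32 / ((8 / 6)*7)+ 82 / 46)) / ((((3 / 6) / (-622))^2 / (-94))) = 4394745349024 / 161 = 27296554962.88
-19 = -19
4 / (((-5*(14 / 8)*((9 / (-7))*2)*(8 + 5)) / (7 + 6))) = 8 / 45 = 0.18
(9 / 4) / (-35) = -9 / 140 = -0.06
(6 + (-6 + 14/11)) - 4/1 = -30/11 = -2.73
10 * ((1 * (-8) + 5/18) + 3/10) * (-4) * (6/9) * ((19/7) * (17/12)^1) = 431528/567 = 761.07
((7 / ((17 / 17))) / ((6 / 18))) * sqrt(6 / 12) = 21 * sqrt(2) / 2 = 14.85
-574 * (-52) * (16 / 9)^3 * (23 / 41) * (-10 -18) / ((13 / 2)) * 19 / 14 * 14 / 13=-592306.58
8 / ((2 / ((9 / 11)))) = 36 / 11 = 3.27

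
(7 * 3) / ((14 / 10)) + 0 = 15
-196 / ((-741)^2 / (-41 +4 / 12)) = 23912 / 1647243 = 0.01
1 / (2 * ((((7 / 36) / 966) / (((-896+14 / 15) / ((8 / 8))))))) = -11116728 / 5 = -2223345.60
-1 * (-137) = 137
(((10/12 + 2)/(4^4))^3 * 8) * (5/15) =4913/1358954496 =0.00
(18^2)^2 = 104976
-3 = -3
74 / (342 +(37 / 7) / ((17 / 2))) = 4403 / 20386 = 0.22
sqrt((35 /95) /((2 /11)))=1.42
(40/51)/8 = 5/51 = 0.10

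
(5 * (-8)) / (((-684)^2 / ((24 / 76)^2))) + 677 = 794045843 / 1172889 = 677.00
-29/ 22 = -1.32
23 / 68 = 0.34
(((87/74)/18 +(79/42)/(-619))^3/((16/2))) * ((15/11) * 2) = 0.00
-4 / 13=-0.31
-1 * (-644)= 644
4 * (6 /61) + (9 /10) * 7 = 6.69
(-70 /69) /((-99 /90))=700 /759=0.92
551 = 551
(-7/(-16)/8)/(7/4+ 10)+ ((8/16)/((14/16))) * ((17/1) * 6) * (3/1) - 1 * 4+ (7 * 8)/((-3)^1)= 4806931/31584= 152.20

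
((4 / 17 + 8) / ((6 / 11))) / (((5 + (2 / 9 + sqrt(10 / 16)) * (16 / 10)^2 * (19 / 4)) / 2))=1.74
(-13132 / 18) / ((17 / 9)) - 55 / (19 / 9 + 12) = -842297 / 2159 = -390.13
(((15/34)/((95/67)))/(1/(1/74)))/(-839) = -201/40107556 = -0.00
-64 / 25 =-2.56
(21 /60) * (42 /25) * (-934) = -68649 /125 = -549.19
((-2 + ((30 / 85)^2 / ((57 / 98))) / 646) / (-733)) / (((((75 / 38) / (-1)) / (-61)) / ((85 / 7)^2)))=432684956 / 34803573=12.43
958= 958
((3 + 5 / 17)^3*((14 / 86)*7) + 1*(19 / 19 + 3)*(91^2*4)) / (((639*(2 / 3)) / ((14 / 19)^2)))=2743958609504 / 16244338287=168.92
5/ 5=1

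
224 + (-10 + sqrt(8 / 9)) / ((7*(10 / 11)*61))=11*sqrt(2) / 6405 + 95637 / 427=223.98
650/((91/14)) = 100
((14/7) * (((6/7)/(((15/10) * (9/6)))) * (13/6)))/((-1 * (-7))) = 104/441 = 0.24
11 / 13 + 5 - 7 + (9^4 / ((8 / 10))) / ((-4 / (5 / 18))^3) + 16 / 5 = -93241 / 133120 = -0.70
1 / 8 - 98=-783 / 8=-97.88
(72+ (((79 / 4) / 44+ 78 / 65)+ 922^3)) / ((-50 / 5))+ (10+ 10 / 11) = -78377741.26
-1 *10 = -10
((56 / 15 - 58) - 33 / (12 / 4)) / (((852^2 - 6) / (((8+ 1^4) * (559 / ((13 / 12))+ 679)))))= -233981 / 241966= -0.97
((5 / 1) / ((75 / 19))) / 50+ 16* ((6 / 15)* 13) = 83.23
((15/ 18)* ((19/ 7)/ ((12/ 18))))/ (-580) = -19/ 3248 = -0.01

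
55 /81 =0.68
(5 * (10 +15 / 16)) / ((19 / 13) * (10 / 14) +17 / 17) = 79625 / 2976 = 26.76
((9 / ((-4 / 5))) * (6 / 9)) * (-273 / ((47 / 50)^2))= 5118750 / 2209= 2317.22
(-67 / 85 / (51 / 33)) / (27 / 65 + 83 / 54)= -47034 / 180047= -0.26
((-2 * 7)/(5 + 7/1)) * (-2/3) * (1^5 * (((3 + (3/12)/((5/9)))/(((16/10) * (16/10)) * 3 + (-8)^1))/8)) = -805/768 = -1.05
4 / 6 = 2 / 3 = 0.67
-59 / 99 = -0.60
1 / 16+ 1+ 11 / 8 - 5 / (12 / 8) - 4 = -235 / 48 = -4.90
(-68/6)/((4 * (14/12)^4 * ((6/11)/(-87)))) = 585684/2401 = 243.93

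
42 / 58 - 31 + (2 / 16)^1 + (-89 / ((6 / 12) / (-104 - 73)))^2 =230289697357 / 232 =992628005.85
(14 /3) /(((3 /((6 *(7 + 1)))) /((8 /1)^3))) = 114688 /3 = 38229.33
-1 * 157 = -157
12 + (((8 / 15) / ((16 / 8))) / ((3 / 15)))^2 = 124 / 9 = 13.78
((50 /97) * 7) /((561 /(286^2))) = 2602600 /4947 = 526.10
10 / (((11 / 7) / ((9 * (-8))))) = -5040 / 11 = -458.18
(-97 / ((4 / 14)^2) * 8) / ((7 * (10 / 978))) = -664062 / 5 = -132812.40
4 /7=0.57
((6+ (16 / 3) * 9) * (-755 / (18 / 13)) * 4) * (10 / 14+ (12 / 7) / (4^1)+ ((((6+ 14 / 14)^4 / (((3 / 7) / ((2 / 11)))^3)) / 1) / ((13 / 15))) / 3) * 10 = -7076750537600 / 83853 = -84394720.97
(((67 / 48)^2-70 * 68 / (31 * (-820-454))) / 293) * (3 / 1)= 13446829 / 634792704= 0.02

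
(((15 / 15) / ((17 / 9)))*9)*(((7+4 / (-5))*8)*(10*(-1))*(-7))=281232 / 17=16543.06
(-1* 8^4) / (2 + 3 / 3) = -4096 / 3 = -1365.33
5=5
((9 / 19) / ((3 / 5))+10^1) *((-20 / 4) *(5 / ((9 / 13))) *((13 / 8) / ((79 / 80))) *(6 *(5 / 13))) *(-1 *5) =33312500 / 4503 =7397.85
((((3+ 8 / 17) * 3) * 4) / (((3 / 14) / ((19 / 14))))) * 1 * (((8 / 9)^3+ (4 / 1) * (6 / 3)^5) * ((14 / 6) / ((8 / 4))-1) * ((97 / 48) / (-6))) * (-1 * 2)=1275267536 / 334611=3811.19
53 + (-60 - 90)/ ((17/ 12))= -899/ 17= -52.88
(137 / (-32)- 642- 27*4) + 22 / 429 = -941279 / 1248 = -754.23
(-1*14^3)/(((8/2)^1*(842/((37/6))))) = -12691/2526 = -5.02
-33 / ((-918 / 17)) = 11 / 18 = 0.61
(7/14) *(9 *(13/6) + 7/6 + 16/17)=551/51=10.80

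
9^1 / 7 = 9 / 7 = 1.29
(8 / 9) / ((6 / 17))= 68 / 27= 2.52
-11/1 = -11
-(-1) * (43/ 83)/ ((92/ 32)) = 344/ 1909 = 0.18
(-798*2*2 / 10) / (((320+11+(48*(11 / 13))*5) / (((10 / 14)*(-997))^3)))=73435098699300 / 340207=215854167.31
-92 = -92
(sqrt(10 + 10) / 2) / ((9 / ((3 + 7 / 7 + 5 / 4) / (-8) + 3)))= 25*sqrt(5) / 96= 0.58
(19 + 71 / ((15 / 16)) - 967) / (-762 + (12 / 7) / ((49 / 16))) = 2243906 / 1958805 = 1.15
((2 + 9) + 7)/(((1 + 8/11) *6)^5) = 161051/1069674768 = 0.00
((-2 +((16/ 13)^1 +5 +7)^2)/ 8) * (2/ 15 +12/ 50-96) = -2068.56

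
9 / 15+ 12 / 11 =93 / 55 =1.69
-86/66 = -43/33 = -1.30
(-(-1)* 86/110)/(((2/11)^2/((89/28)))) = 42097/560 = 75.17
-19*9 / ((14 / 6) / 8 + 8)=-4104 / 199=-20.62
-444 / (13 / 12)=-5328 / 13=-409.85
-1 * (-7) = 7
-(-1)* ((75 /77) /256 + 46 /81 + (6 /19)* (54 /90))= 115458661 /151683840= 0.76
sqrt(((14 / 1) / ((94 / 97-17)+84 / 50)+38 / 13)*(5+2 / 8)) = 12*sqrt(85993271) / 34801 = 3.20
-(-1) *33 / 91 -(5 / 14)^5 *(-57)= 4851081 / 6991712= 0.69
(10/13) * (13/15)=2/3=0.67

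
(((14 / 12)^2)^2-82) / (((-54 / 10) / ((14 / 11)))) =3635485 / 192456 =18.89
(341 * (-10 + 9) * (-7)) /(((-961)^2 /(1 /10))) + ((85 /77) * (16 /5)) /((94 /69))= 2795866103 /1078136290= 2.59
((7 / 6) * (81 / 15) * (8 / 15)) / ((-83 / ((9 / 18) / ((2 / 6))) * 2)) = -63 / 2075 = -0.03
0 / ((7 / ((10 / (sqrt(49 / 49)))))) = 0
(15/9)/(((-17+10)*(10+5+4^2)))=-5/651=-0.01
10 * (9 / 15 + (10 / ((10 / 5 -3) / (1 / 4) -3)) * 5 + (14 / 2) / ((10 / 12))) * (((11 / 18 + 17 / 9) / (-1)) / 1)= -325 / 7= -46.43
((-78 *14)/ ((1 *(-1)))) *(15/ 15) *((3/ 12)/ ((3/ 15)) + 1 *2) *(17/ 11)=60333/ 11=5484.82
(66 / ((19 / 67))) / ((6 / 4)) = 2948 / 19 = 155.16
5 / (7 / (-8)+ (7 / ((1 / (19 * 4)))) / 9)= 360 / 4193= 0.09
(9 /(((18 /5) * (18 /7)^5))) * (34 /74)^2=24286115 /5173637184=0.00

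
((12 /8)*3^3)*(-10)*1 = -405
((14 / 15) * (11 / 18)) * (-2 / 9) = -0.13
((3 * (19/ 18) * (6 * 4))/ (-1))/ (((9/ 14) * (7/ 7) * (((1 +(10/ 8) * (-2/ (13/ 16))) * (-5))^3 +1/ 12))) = -9350432/ 88580091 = -0.11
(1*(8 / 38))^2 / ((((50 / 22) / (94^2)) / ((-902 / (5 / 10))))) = -2805465344 / 9025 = -310854.89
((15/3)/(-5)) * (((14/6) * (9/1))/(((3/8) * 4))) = -14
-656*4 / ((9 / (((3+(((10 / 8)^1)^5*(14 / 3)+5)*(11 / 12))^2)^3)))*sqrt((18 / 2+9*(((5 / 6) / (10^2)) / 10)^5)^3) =-309129169134903729681542572292552000375317631978441*sqrt(7464960000000003) / 43908996768733633726718731616256000000000000000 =-608275346256.01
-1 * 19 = -19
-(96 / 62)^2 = -2304 / 961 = -2.40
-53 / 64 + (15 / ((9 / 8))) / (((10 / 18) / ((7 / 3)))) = 3531 / 64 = 55.17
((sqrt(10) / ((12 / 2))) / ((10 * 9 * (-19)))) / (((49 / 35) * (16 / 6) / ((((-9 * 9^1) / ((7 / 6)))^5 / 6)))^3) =1126419977246958720592007393738632050 * sqrt(10) / 30939858360298531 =115128281730797889383.61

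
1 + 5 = 6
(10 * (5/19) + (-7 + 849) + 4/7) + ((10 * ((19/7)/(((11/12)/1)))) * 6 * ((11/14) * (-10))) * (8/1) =-9609916/931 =-10322.14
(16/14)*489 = 3912/7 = 558.86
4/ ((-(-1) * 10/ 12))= 24/ 5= 4.80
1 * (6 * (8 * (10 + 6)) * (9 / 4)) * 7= 12096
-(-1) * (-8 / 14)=-4 / 7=-0.57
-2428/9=-269.78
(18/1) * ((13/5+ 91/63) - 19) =-1346/5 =-269.20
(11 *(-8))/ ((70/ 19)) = -836/ 35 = -23.89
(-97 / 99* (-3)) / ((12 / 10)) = 485 / 198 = 2.45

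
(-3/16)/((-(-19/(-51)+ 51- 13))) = 153/31312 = 0.00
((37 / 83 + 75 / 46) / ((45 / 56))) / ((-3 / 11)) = -9.47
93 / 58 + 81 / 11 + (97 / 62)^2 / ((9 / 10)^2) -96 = -4172203657 / 49662558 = -84.01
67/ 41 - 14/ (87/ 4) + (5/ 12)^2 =199309/ 171216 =1.16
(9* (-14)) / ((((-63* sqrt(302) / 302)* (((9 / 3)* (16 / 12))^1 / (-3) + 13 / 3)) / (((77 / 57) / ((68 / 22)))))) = 847* sqrt(302) / 2907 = 5.06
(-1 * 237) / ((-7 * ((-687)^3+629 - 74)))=-79 / 756565012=-0.00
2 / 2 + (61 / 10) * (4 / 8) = 4.05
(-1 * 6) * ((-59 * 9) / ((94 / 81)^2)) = 10451673 / 4418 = 2365.70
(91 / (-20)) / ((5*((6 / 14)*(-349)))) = 637 / 104700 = 0.01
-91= -91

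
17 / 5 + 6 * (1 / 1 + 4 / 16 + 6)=469 / 10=46.90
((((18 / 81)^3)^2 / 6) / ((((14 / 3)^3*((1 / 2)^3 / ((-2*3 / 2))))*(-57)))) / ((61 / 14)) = 0.00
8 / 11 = 0.73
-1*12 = -12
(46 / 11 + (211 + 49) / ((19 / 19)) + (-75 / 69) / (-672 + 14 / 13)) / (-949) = -582964611 / 2094126034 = -0.28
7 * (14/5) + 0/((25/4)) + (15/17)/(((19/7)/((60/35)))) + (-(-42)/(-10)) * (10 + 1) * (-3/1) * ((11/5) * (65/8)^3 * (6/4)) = 245348.25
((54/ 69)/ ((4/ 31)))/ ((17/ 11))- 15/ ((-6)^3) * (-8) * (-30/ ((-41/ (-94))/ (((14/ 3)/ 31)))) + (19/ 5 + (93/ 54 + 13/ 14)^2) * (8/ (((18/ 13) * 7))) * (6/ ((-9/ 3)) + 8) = 26217459306883/ 414212023890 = 63.29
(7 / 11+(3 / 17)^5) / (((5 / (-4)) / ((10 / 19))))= -79533376 / 296750113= -0.27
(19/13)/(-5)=-19/65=-0.29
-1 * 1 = -1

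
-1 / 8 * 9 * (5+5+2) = -27 / 2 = -13.50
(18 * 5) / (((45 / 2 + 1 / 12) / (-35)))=-37800 / 271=-139.48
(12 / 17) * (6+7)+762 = 13110 / 17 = 771.18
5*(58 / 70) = 29 / 7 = 4.14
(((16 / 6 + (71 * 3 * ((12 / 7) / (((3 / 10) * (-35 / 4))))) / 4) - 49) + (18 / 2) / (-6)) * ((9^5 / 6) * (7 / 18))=-17705223 / 56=-316164.70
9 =9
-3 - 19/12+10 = 65/12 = 5.42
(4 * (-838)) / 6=-1676 / 3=-558.67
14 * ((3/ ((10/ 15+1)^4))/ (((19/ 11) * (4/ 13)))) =243243/ 23750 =10.24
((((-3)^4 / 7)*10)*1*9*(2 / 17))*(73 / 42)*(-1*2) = -354780 / 833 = -425.91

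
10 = 10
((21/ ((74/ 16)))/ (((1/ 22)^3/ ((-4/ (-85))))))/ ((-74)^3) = -894432/ 159303685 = -0.01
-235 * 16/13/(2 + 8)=-376/13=-28.92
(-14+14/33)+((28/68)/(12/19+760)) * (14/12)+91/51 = -191189719/16215144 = -11.79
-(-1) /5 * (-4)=-4 /5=-0.80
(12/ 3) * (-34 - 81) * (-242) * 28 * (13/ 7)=5788640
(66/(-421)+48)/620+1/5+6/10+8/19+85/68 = 12637587/4959380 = 2.55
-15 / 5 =-3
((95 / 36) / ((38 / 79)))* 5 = 1975 / 72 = 27.43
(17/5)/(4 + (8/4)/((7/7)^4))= 17/30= 0.57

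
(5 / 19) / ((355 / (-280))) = -280 / 1349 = -0.21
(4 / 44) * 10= 10 / 11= 0.91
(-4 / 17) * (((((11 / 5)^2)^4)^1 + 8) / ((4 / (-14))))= 3044774334 / 6640625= 458.51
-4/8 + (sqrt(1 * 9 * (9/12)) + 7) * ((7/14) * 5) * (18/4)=135 * sqrt(3)/8 + 313/4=107.48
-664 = -664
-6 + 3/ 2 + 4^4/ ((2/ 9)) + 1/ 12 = 13771/ 12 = 1147.58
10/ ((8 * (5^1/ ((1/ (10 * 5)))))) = 1/ 200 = 0.00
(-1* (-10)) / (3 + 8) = 10 / 11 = 0.91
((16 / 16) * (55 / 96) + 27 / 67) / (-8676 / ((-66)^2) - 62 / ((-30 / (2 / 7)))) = -0.70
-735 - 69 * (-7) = -252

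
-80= -80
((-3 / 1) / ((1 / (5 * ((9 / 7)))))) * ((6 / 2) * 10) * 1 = -4050 / 7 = -578.57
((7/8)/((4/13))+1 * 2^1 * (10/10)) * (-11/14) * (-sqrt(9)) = 11.42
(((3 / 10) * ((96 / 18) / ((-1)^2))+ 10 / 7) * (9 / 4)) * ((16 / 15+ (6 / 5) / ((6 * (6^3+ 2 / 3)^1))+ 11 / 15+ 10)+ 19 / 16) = 161082423 / 1820000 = 88.51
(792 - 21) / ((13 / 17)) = 13107 / 13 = 1008.23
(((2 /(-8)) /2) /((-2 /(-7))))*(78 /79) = -273 /632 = -0.43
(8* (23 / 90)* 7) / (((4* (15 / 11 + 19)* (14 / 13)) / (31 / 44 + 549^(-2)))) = 558739805 / 4860995328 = 0.11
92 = 92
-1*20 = -20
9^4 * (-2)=-13122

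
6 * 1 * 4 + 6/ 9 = 74/ 3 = 24.67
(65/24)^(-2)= 576/4225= 0.14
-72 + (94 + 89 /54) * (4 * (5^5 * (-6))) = -64563148 /9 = -7173683.11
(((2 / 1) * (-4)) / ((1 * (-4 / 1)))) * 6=12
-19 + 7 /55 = -1038 /55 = -18.87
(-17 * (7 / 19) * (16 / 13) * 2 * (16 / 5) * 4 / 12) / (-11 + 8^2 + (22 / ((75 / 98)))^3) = -1713600000 / 2480910432377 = -0.00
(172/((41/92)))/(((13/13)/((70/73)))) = 1107680/2993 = 370.09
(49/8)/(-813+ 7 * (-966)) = -0.00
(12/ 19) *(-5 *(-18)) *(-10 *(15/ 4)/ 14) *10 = -1522.56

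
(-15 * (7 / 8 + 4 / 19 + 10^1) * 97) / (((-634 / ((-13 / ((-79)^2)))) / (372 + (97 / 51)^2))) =-10379372870425 / 521442140496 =-19.91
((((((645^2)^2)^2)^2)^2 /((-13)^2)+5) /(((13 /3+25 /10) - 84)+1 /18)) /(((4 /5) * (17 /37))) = -670339962125304044067283960829136999122606199374946021859306153689642262179404497146607148775 /3987724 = -168100892169393880837110100000000000000000000000000000000000000000000000000000000000000.00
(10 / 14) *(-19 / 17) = -95 / 119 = -0.80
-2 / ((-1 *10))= 1 / 5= 0.20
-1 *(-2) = 2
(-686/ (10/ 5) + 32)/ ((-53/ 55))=17105/ 53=322.74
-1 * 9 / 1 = -9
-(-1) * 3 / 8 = 3 / 8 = 0.38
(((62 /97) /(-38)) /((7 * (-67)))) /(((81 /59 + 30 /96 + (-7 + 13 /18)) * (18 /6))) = -87792 /33725007239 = -0.00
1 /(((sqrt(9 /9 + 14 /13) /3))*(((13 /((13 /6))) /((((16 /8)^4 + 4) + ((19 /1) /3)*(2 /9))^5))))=32255902407184*sqrt(39) /129140163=1559840.42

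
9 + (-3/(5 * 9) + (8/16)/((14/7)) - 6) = 3.18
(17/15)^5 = 1419857/759375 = 1.87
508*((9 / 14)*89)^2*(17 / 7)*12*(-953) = -15841336568724 / 343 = -46184654719.31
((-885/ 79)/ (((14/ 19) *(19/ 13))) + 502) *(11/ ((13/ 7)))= 5980777/ 2054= 2911.77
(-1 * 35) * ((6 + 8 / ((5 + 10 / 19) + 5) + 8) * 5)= -2583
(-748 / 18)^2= 139876 / 81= 1726.86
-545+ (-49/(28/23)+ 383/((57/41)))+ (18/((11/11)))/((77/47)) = -5245237/17556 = -298.77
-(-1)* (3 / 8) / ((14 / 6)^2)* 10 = 135 / 196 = 0.69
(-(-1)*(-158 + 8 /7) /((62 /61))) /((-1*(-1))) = -33489 /217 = -154.33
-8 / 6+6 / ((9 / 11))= 6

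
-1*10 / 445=-2 / 89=-0.02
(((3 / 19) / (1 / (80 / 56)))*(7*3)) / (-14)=-45 / 133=-0.34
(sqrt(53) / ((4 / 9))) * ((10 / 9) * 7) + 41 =41 + 35 * sqrt(53) / 2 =168.40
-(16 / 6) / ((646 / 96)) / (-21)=128 / 6783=0.02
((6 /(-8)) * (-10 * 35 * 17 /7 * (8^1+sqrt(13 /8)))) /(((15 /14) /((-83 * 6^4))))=-512023680 -16000740 * sqrt(26)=-593611765.49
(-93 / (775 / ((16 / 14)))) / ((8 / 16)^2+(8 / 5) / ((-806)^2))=-15591264 / 28421855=-0.55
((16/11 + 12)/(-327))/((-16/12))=37/1199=0.03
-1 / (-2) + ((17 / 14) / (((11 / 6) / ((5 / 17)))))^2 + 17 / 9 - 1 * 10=-808223 / 106722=-7.57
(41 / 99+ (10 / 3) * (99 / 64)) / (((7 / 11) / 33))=27731 / 96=288.86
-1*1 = -1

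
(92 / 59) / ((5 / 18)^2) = 29808 / 1475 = 20.21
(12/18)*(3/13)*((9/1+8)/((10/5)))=17/13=1.31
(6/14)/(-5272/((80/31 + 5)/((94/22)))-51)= -165/1163659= -0.00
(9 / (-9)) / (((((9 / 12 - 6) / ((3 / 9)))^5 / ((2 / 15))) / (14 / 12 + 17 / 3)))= 41984 / 44659644435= 0.00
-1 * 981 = -981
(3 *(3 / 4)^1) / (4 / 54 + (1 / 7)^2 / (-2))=11907 / 338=35.23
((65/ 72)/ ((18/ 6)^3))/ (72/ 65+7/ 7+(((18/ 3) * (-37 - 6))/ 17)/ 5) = -2873/ 79704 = -0.04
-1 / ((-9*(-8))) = -1 / 72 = -0.01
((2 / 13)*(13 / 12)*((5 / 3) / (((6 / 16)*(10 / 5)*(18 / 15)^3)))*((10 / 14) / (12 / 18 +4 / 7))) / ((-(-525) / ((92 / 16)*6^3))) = 2875 / 9828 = 0.29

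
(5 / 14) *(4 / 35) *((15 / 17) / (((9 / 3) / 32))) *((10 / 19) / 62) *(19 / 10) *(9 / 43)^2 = 12960 / 47746727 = 0.00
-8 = -8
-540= -540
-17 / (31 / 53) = -901 / 31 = -29.06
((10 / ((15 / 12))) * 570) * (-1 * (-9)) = 41040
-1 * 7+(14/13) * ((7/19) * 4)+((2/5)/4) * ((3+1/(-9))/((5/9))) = -30214/6175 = -4.89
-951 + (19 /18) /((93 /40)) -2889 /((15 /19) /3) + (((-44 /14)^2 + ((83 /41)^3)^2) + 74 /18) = -11538884301090468848 /974080126180665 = -11845.93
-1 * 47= -47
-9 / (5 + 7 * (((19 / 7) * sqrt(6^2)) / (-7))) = 63 / 79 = 0.80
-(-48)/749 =0.06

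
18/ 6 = 3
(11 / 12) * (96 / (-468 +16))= -22 / 113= -0.19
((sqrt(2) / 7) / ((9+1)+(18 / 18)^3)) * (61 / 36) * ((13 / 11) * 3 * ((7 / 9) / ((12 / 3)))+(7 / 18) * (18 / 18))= 3721 * sqrt(2) / 156816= 0.03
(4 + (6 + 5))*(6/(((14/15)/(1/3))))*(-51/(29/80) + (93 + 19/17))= -738000/493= -1496.96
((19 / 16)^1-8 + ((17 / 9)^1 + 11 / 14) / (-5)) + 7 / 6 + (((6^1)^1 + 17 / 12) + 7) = 41509 / 5040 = 8.24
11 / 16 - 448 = -447.31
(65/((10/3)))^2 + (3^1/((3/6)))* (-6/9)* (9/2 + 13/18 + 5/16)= 3223/9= 358.11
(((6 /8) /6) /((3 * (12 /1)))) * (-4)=-1 /72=-0.01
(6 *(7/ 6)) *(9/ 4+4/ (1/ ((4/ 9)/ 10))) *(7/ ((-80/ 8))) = -21413/ 1800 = -11.90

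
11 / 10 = 1.10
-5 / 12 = -0.42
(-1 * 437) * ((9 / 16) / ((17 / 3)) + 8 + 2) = -1200439 / 272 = -4413.38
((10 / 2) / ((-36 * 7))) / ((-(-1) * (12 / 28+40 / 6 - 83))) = 0.00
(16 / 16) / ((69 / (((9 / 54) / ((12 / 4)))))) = 1 / 1242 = 0.00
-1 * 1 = -1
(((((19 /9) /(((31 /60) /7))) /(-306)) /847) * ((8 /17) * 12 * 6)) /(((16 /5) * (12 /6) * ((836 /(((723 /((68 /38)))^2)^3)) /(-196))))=2743887008684524408556238675 /4605227644369616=595820059414.27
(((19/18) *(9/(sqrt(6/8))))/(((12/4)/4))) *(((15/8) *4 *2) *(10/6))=1900 *sqrt(3)/9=365.66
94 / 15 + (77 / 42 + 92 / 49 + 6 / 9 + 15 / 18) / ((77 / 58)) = 576802 / 56595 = 10.19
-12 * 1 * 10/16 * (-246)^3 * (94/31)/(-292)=-2623822470/2263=-1159444.31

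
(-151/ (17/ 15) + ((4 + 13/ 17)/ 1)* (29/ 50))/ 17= -110901/ 14450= -7.67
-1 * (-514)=514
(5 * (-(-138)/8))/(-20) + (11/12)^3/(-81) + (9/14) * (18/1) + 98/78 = 108339499/12737088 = 8.51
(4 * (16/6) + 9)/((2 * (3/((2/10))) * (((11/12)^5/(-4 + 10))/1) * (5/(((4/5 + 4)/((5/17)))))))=1996627968/100656875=19.84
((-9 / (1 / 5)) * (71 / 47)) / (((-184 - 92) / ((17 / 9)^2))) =102595 / 116748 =0.88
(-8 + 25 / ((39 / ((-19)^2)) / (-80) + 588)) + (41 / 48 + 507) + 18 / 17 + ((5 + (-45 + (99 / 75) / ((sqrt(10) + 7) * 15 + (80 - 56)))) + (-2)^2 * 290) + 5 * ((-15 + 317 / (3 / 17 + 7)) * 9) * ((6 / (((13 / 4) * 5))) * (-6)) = -4832913619293420253 / 3754390776848400 - 11 * sqrt(10) / 7995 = -1287.27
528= 528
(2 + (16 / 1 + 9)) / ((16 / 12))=81 / 4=20.25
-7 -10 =-17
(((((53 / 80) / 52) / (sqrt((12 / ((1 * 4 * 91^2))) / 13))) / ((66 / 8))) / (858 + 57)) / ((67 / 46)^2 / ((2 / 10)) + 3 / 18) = 196259 * sqrt(39) / 41302532700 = 0.00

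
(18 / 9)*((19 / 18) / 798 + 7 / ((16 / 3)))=3973 / 1512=2.63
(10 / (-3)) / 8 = -5 / 12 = -0.42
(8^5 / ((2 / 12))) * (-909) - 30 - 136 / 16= -357433421 / 2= -178716710.50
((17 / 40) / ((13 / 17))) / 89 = 289 / 46280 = 0.01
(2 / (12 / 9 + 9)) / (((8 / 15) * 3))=15 / 124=0.12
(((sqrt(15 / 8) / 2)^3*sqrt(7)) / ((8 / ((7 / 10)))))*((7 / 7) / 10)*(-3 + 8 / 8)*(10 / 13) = -21*sqrt(210) / 26624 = -0.01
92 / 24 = 23 / 6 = 3.83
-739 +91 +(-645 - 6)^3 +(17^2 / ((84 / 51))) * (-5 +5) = -275895099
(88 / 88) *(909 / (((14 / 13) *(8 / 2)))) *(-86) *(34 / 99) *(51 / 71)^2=-2496447603 / 776314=-3215.77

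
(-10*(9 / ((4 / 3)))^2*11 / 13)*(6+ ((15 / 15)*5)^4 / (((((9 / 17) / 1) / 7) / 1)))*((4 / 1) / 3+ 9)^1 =-3426339015 / 104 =-32945567.45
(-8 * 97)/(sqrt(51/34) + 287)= -445424/164735 + 776 * sqrt(6)/164735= -2.69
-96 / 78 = -16 / 13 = -1.23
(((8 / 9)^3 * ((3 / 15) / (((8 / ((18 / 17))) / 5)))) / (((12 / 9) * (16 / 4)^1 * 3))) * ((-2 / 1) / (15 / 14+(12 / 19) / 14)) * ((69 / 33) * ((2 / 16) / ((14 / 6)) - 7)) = 679972 / 4498659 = 0.15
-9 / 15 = -3 / 5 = -0.60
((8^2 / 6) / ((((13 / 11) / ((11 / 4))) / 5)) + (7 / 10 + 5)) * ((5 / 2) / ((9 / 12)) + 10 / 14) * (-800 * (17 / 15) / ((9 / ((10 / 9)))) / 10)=-1170403760 / 199017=-5880.92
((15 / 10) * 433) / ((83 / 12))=7794 / 83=93.90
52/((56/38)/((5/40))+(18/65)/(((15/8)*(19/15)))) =4.37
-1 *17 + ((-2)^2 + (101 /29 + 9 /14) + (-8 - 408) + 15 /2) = -84727 /203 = -417.37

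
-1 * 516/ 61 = -516/ 61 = -8.46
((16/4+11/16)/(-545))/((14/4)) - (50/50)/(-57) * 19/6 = 0.05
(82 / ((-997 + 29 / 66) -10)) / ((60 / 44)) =-19844 / 332165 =-0.06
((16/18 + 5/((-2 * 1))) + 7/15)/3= -103/270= -0.38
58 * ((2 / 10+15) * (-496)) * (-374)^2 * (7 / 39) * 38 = -81348229157888 / 195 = -417170405937.89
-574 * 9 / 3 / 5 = -1722 / 5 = -344.40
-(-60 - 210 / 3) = 130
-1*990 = -990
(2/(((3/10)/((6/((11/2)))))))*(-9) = -720/11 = -65.45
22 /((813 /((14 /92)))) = 77 /18699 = 0.00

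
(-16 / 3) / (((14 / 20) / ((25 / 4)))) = -47.62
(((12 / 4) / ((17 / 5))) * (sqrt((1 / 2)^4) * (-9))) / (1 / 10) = -675 / 34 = -19.85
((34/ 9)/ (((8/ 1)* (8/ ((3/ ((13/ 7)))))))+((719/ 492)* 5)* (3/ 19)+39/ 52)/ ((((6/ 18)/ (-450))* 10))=-87456825/ 324064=-269.88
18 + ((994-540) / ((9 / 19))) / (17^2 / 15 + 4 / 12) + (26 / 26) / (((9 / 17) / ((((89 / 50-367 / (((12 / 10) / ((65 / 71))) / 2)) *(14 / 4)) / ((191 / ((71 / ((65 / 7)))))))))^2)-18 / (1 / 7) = 1198345105667223258289 / 55057572092250000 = 21765.31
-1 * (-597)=597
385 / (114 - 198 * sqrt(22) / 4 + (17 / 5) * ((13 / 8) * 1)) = -3.42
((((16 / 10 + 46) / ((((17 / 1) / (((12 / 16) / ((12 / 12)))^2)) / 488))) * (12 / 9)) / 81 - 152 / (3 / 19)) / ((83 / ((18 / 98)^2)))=-384756 / 996415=-0.39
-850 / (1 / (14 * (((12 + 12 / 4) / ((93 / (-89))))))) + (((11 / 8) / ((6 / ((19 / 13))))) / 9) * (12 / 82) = 203220114479 / 1189656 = 170822.59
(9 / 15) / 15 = 1 / 25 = 0.04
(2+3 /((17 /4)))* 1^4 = 46 /17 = 2.71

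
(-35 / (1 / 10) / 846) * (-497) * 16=1391600 / 423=3289.83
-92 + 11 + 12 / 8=-159 / 2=-79.50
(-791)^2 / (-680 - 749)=-625681 / 1429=-437.85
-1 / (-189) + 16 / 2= 8.01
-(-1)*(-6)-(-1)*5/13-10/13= -83/13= -6.38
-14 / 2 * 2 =-14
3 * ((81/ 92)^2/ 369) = 0.01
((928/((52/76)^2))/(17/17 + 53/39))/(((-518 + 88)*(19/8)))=-52896/64285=-0.82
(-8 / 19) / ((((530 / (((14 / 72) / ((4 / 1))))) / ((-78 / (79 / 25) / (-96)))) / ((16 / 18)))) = -455 / 51550344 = -0.00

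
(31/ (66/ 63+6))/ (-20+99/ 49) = -31899/ 130388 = -0.24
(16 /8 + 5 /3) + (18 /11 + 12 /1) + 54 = 2353 /33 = 71.30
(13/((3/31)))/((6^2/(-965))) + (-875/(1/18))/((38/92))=-85635005/2052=-41732.46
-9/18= -1/2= -0.50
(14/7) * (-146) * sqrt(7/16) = -73 * sqrt(7) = -193.14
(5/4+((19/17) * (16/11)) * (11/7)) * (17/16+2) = 12677/1088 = 11.65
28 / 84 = 1 / 3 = 0.33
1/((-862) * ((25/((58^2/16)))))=-841/86200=-0.01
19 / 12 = 1.58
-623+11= -612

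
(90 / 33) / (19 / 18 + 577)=108 / 22891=0.00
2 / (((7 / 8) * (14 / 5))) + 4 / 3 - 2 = 22 / 147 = 0.15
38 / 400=19 / 200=0.10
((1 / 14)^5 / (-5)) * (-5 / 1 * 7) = 1 / 76832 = 0.00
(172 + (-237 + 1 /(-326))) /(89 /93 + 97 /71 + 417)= -139924173 /902625866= -0.16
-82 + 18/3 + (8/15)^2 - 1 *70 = -32786/225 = -145.72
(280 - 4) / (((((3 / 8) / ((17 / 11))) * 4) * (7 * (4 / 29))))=22678 / 77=294.52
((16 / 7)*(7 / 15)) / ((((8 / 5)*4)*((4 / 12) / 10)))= 5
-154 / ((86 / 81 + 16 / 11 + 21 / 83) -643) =5694381 / 23673491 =0.24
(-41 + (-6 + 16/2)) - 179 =-218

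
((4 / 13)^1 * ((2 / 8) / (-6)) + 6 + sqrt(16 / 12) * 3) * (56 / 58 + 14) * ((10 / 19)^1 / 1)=8680 * sqrt(3) / 551 + 1013390 / 21489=74.44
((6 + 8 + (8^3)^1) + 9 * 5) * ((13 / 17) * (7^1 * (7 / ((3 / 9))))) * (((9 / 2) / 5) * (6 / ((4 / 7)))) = 206233209 / 340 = 606568.26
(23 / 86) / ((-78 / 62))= -713 / 3354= -0.21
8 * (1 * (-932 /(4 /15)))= -27960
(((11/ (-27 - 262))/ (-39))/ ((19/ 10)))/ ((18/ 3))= 55/ 642447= 0.00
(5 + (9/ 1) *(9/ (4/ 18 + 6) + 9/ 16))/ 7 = 2585/ 784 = 3.30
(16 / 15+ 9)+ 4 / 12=52 / 5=10.40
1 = 1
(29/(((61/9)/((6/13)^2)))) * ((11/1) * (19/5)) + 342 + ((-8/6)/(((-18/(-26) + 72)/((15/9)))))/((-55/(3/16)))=488785192009/1285944660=380.10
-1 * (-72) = 72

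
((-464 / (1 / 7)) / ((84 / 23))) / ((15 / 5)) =-2668 / 9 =-296.44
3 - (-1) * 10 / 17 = 61 / 17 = 3.59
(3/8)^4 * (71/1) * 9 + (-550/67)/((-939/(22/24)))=9775137101/773074944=12.64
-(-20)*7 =140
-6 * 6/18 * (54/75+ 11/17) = -1162/425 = -2.73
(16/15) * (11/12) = 44/45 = 0.98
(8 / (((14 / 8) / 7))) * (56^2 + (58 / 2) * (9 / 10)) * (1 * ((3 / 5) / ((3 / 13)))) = 6577168 / 25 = 263086.72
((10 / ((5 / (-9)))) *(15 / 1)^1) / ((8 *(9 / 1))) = -15 / 4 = -3.75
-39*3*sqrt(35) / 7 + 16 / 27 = 16 / 27 -117*sqrt(35) / 7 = -98.29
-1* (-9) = 9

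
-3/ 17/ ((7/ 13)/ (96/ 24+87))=-29.82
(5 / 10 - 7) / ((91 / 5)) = -5 / 14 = -0.36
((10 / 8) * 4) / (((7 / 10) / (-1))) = -50 / 7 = -7.14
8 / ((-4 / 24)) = -48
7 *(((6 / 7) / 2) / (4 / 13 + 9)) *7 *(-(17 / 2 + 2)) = -5733 / 242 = -23.69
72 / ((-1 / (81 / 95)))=-5832 / 95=-61.39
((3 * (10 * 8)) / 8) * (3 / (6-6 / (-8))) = 40 / 3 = 13.33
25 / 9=2.78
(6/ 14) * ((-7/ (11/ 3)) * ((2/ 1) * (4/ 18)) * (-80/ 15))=64/ 33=1.94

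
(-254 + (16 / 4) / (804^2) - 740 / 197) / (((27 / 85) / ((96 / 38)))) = -2790015423100 / 1360988487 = -2049.99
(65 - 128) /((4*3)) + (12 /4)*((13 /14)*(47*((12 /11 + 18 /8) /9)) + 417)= 113903 /88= 1294.35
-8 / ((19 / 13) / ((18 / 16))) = -117 / 19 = -6.16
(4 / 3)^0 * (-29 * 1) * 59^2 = -100949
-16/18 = -8/9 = -0.89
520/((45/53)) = 5512/9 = 612.44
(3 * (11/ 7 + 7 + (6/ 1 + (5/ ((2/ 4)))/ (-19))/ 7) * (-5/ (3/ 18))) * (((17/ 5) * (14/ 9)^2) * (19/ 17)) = -69664/ 9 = -7740.44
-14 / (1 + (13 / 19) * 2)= -266 / 45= -5.91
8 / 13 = 0.62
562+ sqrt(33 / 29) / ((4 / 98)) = 49 * sqrt(957) / 58+ 562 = 588.14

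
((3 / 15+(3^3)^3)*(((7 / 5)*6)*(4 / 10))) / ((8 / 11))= 11367048 / 125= 90936.38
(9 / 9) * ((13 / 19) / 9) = 13 / 171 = 0.08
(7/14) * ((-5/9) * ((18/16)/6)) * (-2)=5/48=0.10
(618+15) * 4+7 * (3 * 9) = 2721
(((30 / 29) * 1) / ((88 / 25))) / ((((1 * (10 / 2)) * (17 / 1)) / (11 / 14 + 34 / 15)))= 3205 / 303688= 0.01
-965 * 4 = -3860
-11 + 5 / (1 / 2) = -1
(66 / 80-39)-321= -14367 / 40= -359.18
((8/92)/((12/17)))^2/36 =289/685584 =0.00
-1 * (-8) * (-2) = -16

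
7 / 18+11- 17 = -101 / 18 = -5.61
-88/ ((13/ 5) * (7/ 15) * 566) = -3300/ 25753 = -0.13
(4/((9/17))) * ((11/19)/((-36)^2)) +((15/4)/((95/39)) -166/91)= -354596/1260441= -0.28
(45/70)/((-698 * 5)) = -9/48860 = -0.00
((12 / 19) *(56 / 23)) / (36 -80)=-168 / 4807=-0.03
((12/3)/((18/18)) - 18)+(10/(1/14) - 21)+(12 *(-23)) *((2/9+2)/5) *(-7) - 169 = 2384/3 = 794.67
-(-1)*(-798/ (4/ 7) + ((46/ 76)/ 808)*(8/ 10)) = -1396.50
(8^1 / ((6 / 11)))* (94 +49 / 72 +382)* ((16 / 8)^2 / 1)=755062 / 27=27965.26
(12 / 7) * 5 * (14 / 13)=120 / 13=9.23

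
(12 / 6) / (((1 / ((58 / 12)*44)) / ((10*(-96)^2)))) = 39198720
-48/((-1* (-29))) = -48/29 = -1.66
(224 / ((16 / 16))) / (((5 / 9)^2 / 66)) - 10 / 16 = 9579907 / 200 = 47899.54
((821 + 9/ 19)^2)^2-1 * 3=59345668393801933/ 130321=455380701451.05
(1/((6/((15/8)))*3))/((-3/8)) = -5/18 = -0.28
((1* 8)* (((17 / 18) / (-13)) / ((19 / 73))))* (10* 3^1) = -49640 / 741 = -66.99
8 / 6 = 4 / 3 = 1.33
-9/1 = -9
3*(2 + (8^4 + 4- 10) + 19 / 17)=208749 / 17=12279.35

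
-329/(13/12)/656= -987/2132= -0.46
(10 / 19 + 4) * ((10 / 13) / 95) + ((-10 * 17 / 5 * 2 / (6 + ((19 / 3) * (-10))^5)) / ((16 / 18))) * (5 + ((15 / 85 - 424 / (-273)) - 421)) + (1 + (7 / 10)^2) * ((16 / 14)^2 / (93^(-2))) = 3686194890400846679609 / 218998574765471900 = 16832.05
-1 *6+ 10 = 4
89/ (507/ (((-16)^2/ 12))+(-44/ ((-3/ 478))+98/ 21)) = 0.01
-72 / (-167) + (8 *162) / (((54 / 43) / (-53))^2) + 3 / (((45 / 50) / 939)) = 2311504.21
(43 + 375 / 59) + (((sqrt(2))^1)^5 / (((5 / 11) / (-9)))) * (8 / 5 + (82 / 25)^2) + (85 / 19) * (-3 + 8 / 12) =130879 / 3363-3058704 * sqrt(2) / 3125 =-1345.29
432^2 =186624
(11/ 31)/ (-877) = -0.00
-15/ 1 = -15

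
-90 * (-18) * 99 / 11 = 14580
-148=-148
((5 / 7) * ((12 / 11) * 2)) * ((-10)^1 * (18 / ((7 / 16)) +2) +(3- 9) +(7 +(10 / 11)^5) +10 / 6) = -57920128160 / 86806489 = -667.23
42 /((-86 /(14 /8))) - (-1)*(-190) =-32827 /172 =-190.85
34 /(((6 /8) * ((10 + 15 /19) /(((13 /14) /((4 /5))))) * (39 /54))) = 1938 /287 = 6.75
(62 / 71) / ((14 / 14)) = 62 / 71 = 0.87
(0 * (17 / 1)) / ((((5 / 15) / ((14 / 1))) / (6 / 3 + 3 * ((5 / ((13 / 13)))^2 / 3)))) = 0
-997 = -997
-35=-35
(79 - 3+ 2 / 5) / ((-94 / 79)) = -64.21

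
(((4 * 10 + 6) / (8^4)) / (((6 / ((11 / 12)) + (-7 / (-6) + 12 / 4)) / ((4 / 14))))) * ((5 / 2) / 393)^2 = 6325 / 521808623616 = 0.00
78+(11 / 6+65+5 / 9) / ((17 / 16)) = 21638 / 153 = 141.42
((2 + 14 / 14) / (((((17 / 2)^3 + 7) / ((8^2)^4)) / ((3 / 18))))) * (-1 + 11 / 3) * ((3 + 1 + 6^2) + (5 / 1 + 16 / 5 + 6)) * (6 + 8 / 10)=4946728583168 / 372675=13273572.37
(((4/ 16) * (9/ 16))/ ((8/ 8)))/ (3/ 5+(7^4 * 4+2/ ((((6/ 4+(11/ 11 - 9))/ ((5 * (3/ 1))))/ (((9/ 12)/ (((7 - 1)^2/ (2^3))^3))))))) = 47385/ 3236353216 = 0.00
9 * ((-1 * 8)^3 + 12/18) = -4602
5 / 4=1.25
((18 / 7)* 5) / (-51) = -30 / 119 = -0.25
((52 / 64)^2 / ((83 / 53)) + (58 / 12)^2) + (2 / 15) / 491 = 23.78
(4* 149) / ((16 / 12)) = 447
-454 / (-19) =454 / 19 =23.89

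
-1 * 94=-94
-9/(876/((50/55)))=-15/1606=-0.01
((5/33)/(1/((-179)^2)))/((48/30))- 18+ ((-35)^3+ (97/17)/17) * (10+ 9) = -61922019551/76296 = -811602.44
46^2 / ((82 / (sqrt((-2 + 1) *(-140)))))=2116 *sqrt(35) / 41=305.33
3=3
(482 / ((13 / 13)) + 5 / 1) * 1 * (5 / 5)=487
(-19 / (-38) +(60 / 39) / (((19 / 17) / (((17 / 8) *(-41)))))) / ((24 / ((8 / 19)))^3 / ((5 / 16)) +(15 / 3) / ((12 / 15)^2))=-2359920 / 11710278151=-0.00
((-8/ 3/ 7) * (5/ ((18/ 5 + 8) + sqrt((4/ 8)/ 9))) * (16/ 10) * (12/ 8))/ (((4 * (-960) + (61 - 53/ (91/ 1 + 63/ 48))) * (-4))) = -8811360/ 337887801137 + 126600 * sqrt(2)/ 337887801137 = -0.00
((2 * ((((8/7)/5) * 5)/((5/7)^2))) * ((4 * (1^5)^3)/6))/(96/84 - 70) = -784/18075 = -0.04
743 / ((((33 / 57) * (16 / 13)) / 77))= 1284647 / 16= 80290.44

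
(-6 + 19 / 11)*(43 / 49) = -2021 / 539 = -3.75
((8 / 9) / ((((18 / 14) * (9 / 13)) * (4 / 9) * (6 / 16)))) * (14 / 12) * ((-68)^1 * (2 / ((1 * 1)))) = -693056 / 729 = -950.69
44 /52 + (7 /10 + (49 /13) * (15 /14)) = 363 /65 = 5.58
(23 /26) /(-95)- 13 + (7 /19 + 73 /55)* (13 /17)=-1081987 /92378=-11.71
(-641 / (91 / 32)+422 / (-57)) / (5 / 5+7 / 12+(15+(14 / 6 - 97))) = 2.98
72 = 72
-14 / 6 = -7 / 3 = -2.33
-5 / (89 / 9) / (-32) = 45 / 2848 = 0.02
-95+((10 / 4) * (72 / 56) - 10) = -1425 / 14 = -101.79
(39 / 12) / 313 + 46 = 57605 / 1252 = 46.01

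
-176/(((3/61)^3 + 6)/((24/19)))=-319589248/8625449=-37.05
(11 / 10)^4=14641 / 10000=1.46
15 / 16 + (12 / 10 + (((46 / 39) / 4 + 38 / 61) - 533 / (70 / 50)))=-503132377 / 1332240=-377.66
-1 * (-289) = 289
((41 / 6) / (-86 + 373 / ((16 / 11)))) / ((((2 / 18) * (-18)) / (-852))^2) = 6613792 / 909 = 7275.90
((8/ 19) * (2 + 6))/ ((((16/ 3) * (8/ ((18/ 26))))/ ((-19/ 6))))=-9/ 52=-0.17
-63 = -63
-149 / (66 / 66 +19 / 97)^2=-1401941 / 13456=-104.19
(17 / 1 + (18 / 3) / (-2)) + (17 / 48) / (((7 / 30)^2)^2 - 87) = 986259511 / 70467599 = 14.00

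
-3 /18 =-1 /6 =-0.17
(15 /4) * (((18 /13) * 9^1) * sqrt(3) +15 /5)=45 /4 +1215 * sqrt(3) /26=92.19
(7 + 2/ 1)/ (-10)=-9/ 10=-0.90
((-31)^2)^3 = 887503681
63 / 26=2.42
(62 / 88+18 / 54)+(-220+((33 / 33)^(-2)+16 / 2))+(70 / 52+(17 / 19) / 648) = -367290179 / 1760616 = -208.61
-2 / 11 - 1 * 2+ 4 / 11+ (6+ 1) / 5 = -23 / 55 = -0.42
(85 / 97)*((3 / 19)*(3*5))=3825 / 1843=2.08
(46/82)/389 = 23/15949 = 0.00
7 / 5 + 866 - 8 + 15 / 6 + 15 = 8769 / 10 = 876.90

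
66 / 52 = 33 / 26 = 1.27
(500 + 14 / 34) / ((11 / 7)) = 59549 / 187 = 318.44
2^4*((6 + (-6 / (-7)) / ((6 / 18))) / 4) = 240 / 7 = 34.29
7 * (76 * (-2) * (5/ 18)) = -2660/ 9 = -295.56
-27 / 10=-2.70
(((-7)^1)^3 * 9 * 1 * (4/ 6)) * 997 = -2051826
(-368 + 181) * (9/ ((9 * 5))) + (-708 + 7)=-3692/ 5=-738.40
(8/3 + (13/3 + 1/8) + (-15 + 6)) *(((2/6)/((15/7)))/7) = -1/24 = -0.04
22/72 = 11/36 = 0.31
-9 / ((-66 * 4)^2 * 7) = -1 / 54208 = -0.00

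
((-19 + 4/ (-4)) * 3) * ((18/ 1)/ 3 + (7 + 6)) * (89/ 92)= -25365/ 23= -1102.83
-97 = -97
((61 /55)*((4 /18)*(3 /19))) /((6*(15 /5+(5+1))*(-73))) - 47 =-290417056 /6179085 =-47.00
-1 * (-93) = 93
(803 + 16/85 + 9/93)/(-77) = -2116656/202895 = -10.43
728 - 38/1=690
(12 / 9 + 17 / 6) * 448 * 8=44800 / 3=14933.33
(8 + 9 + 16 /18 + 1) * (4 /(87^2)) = 680 /68121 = 0.01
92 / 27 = 3.41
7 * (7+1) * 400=22400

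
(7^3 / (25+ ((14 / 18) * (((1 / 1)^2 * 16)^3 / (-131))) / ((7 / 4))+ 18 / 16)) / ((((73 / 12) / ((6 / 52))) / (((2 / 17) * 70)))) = 4.38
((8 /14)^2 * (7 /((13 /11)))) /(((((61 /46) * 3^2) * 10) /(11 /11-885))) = -275264 /19215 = -14.33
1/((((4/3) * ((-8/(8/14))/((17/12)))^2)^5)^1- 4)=2015993900449/75472111454700307040636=0.00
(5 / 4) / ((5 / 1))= 1 / 4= 0.25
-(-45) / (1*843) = 15 / 281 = 0.05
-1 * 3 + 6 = 3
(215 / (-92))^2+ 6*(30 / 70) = 475927 / 59248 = 8.03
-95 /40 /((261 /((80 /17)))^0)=-19 /8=-2.38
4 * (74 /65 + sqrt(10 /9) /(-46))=4.46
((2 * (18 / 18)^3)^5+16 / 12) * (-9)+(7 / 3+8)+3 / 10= -8681 / 30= -289.37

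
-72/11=-6.55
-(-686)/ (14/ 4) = 196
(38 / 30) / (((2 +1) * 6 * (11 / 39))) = 247 / 990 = 0.25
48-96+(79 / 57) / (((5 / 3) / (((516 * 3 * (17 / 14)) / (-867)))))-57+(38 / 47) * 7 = -53740999 / 531335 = -101.14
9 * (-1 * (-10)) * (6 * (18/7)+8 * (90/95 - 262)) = -24813720/133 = -186569.32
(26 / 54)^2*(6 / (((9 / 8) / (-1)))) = -2704 / 2187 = -1.24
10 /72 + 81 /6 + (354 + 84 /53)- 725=-678821 /1908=-355.78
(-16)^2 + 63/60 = 5141/20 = 257.05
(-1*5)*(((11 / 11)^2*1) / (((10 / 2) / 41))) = -41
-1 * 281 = -281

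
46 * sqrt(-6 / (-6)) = 46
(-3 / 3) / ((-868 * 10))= 0.00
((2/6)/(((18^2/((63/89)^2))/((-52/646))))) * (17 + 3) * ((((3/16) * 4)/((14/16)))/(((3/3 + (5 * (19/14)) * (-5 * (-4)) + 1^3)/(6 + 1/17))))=-0.00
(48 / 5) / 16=0.60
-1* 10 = -10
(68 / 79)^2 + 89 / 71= 883753 / 443111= 1.99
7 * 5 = 35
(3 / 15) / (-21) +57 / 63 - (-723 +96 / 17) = 1282073 / 1785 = 718.25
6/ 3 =2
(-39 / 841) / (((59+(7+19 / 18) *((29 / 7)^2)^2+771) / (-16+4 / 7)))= 26004888 / 116416842085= 0.00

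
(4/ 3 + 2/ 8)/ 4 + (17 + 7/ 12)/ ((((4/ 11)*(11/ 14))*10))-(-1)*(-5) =31/ 20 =1.55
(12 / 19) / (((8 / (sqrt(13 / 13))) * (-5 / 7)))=-21 / 190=-0.11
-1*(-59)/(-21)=-59/21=-2.81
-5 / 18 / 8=-5 / 144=-0.03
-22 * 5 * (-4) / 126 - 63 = -3749 / 63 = -59.51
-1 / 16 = -0.06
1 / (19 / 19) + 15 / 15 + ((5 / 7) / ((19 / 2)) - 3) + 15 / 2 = 1749 / 266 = 6.58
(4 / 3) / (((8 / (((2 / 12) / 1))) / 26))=13 / 18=0.72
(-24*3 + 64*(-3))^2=69696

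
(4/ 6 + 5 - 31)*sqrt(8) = -152*sqrt(2)/ 3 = -71.65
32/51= 0.63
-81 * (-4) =324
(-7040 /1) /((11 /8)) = -5120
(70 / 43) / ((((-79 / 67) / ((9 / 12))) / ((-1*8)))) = 28140 / 3397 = 8.28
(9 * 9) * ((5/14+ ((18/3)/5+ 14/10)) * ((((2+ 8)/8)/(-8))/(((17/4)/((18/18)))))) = -16767/1904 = -8.81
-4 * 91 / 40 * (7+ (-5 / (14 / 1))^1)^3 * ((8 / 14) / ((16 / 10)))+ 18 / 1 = -10259073 / 10976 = -934.68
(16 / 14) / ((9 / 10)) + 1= 143 / 63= 2.27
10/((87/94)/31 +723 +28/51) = 1486140/107533951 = 0.01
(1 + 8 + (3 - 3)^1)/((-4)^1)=-9/4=-2.25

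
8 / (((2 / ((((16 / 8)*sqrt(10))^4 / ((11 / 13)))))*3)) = 2521.21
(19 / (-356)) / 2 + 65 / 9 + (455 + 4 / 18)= 2963173 / 6408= 462.42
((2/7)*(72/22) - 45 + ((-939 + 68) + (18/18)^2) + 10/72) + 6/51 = -43062307/47124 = -913.81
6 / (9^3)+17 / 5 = 4141 / 1215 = 3.41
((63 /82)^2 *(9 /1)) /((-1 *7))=-5103 /6724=-0.76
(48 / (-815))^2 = 2304 / 664225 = 0.00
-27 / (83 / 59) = -1593 / 83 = -19.19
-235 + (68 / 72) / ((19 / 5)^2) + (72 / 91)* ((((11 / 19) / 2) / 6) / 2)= -138909769 / 591318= -234.92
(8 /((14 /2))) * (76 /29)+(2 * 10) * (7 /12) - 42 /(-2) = 21718 /609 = 35.66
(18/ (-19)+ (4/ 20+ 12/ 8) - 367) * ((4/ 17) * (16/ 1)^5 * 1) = -90361929.55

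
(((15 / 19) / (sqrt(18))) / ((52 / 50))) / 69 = 125 * sqrt(2) / 68172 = 0.00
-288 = -288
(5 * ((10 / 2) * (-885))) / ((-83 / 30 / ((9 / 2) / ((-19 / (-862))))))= 2574686250 / 1577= 1632648.22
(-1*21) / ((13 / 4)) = -84 / 13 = -6.46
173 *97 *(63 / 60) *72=1268643.60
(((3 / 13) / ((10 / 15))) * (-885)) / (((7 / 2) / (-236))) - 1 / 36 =67670549 / 3276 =20656.46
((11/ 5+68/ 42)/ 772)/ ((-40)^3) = -401/ 5187840000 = -0.00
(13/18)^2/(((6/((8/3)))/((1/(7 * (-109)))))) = -0.00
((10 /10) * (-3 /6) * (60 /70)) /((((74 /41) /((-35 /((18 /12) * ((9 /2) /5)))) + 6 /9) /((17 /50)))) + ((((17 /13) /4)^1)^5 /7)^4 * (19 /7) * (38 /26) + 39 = 4548021913116622280541636063127712142987929087 /117350310028304716173375844598258881053851648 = 38.76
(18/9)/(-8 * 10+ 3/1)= -2/77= -0.03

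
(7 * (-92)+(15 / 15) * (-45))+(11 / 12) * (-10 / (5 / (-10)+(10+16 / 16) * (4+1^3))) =-225358 / 327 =-689.17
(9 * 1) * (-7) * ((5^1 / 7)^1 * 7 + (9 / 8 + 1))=-3591 / 8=-448.88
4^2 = 16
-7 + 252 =245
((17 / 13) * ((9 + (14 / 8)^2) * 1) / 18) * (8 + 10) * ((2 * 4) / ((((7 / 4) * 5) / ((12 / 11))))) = 78744 / 5005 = 15.73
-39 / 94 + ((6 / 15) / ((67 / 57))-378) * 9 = -107045601 / 31490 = -3399.35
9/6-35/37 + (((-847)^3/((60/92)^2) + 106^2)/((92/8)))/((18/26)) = -618454214973733/3446550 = -179441532.83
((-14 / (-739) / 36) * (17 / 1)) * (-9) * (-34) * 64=129472 / 739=175.20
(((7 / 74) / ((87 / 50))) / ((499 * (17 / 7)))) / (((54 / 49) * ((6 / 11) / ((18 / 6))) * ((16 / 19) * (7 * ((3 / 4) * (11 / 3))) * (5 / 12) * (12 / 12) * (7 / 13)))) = 60515 / 983043972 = 0.00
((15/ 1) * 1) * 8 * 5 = 600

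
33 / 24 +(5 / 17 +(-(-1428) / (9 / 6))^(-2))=1512729 / 906304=1.67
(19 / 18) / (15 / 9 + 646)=19 / 11658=0.00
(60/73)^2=3600/5329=0.68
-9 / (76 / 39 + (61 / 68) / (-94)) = -2243592 / 483413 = -4.64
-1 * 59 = -59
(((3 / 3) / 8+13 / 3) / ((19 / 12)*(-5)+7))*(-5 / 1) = 535 / 22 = 24.32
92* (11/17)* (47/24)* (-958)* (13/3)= -74045257/153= -483955.93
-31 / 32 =-0.97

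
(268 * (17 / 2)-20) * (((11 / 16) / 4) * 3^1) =37257 / 32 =1164.28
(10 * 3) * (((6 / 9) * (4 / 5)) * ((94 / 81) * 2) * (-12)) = -12032 / 27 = -445.63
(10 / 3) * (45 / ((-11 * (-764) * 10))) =15 / 8404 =0.00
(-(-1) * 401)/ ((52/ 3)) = 1203/ 52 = 23.13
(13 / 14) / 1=13 / 14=0.93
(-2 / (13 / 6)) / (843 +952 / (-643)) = -7716 / 7034261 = -0.00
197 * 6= 1182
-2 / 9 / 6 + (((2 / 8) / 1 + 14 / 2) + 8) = 1643 / 108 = 15.21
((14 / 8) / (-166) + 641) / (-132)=-425617 / 87648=-4.86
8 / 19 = 0.42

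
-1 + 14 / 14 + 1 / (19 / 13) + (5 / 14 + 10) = 2937 / 266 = 11.04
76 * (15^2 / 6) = 2850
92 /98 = 46 /49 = 0.94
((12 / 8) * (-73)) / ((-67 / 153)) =33507 / 134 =250.05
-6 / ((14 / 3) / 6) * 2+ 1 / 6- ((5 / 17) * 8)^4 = -161056961 / 3507882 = -45.91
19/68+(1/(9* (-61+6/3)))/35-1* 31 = -38824133/1263780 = -30.72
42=42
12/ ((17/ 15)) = 180/ 17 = 10.59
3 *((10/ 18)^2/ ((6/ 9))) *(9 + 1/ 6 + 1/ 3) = 475/ 36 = 13.19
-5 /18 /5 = -1 /18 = -0.06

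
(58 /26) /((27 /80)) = 2320 /351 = 6.61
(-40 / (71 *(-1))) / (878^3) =5 / 6006920849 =0.00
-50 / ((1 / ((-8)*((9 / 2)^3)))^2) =-26572050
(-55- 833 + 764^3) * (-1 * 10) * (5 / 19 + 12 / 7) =-1172829711280 / 133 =-8818268505.86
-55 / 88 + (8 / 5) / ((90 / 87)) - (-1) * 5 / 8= 116 / 75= 1.55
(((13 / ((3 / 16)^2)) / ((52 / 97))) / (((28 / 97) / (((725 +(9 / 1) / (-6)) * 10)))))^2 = 1186325794056505600 / 3969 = 298897907295667.83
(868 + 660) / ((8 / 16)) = 3056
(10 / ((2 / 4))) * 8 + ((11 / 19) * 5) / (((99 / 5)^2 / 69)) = 160.51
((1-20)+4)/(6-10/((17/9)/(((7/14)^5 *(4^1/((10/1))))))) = -680/269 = -2.53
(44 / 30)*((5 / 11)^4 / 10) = 25 / 3993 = 0.01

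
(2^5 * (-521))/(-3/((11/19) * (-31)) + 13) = -2842576/2245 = -1266.18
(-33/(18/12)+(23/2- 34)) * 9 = -801/2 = -400.50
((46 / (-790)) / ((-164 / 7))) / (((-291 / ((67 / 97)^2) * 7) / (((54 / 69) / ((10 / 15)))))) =-40401 / 59122956940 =-0.00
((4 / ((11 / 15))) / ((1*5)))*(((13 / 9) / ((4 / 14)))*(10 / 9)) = 1820 / 297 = 6.13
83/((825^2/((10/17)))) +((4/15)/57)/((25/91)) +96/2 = 703744634/14656125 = 48.02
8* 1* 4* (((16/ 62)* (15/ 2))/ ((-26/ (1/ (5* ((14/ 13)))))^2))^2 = 18/ 57684025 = 0.00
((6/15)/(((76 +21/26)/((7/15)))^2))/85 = 0.00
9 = 9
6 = 6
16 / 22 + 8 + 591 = 6597 / 11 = 599.73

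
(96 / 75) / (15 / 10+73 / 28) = 896 / 2875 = 0.31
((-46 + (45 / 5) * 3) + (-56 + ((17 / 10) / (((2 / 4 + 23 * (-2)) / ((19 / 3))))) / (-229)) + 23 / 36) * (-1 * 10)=278926139 / 375102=743.60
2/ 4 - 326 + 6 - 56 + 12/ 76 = -375.34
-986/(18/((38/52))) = -9367/234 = -40.03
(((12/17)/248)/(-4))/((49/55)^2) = -9075/10122616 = -0.00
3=3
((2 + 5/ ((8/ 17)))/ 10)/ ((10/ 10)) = 101/ 80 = 1.26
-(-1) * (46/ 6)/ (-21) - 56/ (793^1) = -21767/ 49959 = -0.44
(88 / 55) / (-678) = -4 / 1695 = -0.00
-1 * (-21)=21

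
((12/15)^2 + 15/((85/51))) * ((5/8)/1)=241/40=6.02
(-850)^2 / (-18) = -40138.89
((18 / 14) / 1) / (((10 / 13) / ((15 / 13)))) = 27 / 14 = 1.93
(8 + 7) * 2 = 30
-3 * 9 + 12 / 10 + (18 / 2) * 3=6 / 5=1.20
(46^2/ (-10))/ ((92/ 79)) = -1817/ 10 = -181.70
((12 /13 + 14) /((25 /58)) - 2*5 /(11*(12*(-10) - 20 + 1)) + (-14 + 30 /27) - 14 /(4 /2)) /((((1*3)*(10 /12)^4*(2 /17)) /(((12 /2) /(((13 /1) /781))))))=11457153436176 /367046875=31214.41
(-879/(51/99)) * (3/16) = -87021/272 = -319.93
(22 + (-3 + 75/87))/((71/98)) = 56448/2059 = 27.42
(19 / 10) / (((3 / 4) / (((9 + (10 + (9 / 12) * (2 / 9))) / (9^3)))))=437 / 6561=0.07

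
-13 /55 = -0.24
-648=-648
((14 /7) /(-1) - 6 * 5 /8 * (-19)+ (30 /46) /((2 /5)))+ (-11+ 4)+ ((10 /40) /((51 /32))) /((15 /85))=53629 /828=64.77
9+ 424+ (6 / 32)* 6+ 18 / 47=163375 / 376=434.51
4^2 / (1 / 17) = 272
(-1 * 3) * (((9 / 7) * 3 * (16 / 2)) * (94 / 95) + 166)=-392082 / 665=-589.60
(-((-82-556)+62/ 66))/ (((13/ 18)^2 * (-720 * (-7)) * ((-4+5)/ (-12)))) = -189207/ 65065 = -2.91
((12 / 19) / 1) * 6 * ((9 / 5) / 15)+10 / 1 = 4966 / 475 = 10.45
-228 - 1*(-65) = -163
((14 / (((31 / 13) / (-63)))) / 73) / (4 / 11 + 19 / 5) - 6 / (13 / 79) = -253837788 / 6736951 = -37.68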